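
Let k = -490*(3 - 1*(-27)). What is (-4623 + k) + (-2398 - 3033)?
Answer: -24754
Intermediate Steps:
k = -14700 (k = -490*(3 + 27) = -490*30 = -14700)
(-4623 + k) + (-2398 - 3033) = (-4623 - 14700) + (-2398 - 3033) = -19323 - 5431 = -24754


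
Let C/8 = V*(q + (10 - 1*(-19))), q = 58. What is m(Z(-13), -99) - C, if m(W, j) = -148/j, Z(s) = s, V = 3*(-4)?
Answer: 826996/99 ≈ 8353.5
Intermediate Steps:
V = -12
C = -8352 (C = 8*(-12*(58 + (10 - 1*(-19)))) = 8*(-12*(58 + (10 + 19))) = 8*(-12*(58 + 29)) = 8*(-12*87) = 8*(-1044) = -8352)
m(Z(-13), -99) - C = -148/(-99) - 1*(-8352) = -148*(-1/99) + 8352 = 148/99 + 8352 = 826996/99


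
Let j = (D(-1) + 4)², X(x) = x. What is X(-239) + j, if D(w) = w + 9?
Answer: -95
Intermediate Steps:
D(w) = 9 + w
j = 144 (j = ((9 - 1) + 4)² = (8 + 4)² = 12² = 144)
X(-239) + j = -239 + 144 = -95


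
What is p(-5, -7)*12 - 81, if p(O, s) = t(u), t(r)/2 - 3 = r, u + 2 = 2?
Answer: -9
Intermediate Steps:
u = 0 (u = -2 + 2 = 0)
t(r) = 6 + 2*r
p(O, s) = 6 (p(O, s) = 6 + 2*0 = 6 + 0 = 6)
p(-5, -7)*12 - 81 = 6*12 - 81 = 72 - 81 = -9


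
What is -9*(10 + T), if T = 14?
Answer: -216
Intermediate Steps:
-9*(10 + T) = -9*(10 + 14) = -9*24 = -216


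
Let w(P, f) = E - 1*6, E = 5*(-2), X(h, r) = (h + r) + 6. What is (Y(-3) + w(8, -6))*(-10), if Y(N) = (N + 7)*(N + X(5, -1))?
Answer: -120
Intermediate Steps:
X(h, r) = 6 + h + r
E = -10
Y(N) = (7 + N)*(10 + N) (Y(N) = (N + 7)*(N + (6 + 5 - 1)) = (7 + N)*(N + 10) = (7 + N)*(10 + N))
w(P, f) = -16 (w(P, f) = -10 - 1*6 = -10 - 6 = -16)
(Y(-3) + w(8, -6))*(-10) = ((70 + (-3)**2 + 17*(-3)) - 16)*(-10) = ((70 + 9 - 51) - 16)*(-10) = (28 - 16)*(-10) = 12*(-10) = -120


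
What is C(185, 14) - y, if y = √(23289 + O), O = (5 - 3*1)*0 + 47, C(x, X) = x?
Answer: 185 - 2*√5834 ≈ 32.239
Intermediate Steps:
O = 47 (O = (5 - 3)*0 + 47 = 2*0 + 47 = 0 + 47 = 47)
y = 2*√5834 (y = √(23289 + 47) = √23336 = 2*√5834 ≈ 152.76)
C(185, 14) - y = 185 - 2*√5834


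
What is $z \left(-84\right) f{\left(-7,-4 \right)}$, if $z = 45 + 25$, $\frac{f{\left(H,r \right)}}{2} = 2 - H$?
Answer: $-105840$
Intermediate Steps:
$f{\left(H,r \right)} = 4 - 2 H$ ($f{\left(H,r \right)} = 2 \left(2 - H\right) = 4 - 2 H$)
$z = 70$
$z \left(-84\right) f{\left(-7,-4 \right)} = 70 \left(-84\right) \left(4 - -14\right) = - 5880 \left(4 + 14\right) = \left(-5880\right) 18 = -105840$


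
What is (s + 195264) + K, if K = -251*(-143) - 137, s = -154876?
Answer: 76144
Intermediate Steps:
K = 35756 (K = 35893 - 137 = 35756)
(s + 195264) + K = (-154876 + 195264) + 35756 = 40388 + 35756 = 76144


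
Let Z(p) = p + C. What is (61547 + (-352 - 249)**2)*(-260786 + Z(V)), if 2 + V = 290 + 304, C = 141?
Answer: -109936885644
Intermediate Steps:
V = 592 (V = -2 + (290 + 304) = -2 + 594 = 592)
Z(p) = 141 + p (Z(p) = p + 141 = 141 + p)
(61547 + (-352 - 249)**2)*(-260786 + Z(V)) = (61547 + (-352 - 249)**2)*(-260786 + (141 + 592)) = (61547 + (-601)**2)*(-260786 + 733) = (61547 + 361201)*(-260053) = 422748*(-260053) = -109936885644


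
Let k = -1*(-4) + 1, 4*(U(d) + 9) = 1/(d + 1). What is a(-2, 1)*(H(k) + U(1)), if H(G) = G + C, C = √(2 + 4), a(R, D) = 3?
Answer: -93/8 + 3*√6 ≈ -4.2765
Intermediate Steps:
U(d) = -9 + 1/(4*(1 + d)) (U(d) = -9 + 1/(4*(d + 1)) = -9 + 1/(4*(1 + d)))
k = 5 (k = 4 + 1 = 5)
C = √6 ≈ 2.4495
H(G) = G + √6
a(-2, 1)*(H(k) + U(1)) = 3*((5 + √6) + (-35 - 36*1)/(4*(1 + 1))) = 3*((5 + √6) + (¼)*(-35 - 36)/2) = 3*((5 + √6) + (¼)*(½)*(-71)) = 3*((5 + √6) - 71/8) = 3*(-31/8 + √6) = -93/8 + 3*√6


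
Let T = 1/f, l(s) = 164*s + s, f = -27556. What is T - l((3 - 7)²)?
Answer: -72747841/27556 ≈ -2640.0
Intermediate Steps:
l(s) = 165*s
T = -1/27556 (T = 1/(-27556) = -1/27556 ≈ -3.6290e-5)
T - l((3 - 7)²) = -1/27556 - 165*(3 - 7)² = -1/27556 - 165*(-4)² = -1/27556 - 165*16 = -1/27556 - 1*2640 = -1/27556 - 2640 = -72747841/27556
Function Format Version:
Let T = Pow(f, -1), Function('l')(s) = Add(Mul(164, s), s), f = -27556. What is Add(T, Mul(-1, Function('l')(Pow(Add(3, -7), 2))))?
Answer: Rational(-72747841, 27556) ≈ -2640.0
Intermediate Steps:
Function('l')(s) = Mul(165, s)
T = Rational(-1, 27556) (T = Pow(-27556, -1) = Rational(-1, 27556) ≈ -3.6290e-5)
Add(T, Mul(-1, Function('l')(Pow(Add(3, -7), 2)))) = Add(Rational(-1, 27556), Mul(-1, Mul(165, Pow(Add(3, -7), 2)))) = Add(Rational(-1, 27556), Mul(-1, Mul(165, Pow(-4, 2)))) = Add(Rational(-1, 27556), Mul(-1, Mul(165, 16))) = Add(Rational(-1, 27556), Mul(-1, 2640)) = Add(Rational(-1, 27556), -2640) = Rational(-72747841, 27556)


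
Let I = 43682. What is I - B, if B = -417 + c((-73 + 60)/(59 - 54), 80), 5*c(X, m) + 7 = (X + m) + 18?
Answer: 1102033/25 ≈ 44081.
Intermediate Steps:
c(X, m) = 11/5 + X/5 + m/5 (c(X, m) = -7/5 + ((X + m) + 18)/5 = -7/5 + (18 + X + m)/5 = -7/5 + (18/5 + X/5 + m/5) = 11/5 + X/5 + m/5)
B = -9983/25 (B = -417 + (11/5 + ((-73 + 60)/(59 - 54))/5 + (⅕)*80) = -417 + (11/5 + (-13/5)/5 + 16) = -417 + (11/5 + (-13*⅕)/5 + 16) = -417 + (11/5 + (⅕)*(-13/5) + 16) = -417 + (11/5 - 13/25 + 16) = -417 + 442/25 = -9983/25 ≈ -399.32)
I - B = 43682 - 1*(-9983/25) = 43682 + 9983/25 = 1102033/25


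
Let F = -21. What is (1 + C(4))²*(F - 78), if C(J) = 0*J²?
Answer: -99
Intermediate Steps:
C(J) = 0
(1 + C(4))²*(F - 78) = (1 + 0)²*(-21 - 78) = 1²*(-99) = 1*(-99) = -99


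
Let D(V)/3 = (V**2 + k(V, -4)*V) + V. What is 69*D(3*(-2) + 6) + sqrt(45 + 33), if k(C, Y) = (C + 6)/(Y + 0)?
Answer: sqrt(78) ≈ 8.8318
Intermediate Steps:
k(C, Y) = (6 + C)/Y
D(V) = 3*V + 3*V**2 + 3*V*(-3/2 - V/4) (D(V) = 3*((V**2 + ((6 + V)/(-4))*V) + V) = 3*((V**2 + (-(6 + V)/4)*V) + V) = 3*((V**2 + (-3/2 - V/4)*V) + V) = 3*((V**2 + V*(-3/2 - V/4)) + V) = 3*(V + V**2 + V*(-3/2 - V/4)) = 3*V + 3*V**2 + 3*V*(-3/2 - V/4))
69*D(3*(-2) + 6) + sqrt(45 + 33) = 69*(3*(3*(-2) + 6)*(-2 + 3*(3*(-2) + 6))/4) + sqrt(45 + 33) = 69*(3*(-6 + 6)*(-2 + 3*(-6 + 6))/4) + sqrt(78) = 69*((3/4)*0*(-2 + 3*0)) + sqrt(78) = 69*((3/4)*0*(-2 + 0)) + sqrt(78) = 69*((3/4)*0*(-2)) + sqrt(78) = 69*0 + sqrt(78) = 0 + sqrt(78) = sqrt(78)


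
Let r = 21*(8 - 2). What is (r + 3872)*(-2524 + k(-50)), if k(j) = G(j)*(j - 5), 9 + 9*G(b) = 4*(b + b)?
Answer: -883558/9 ≈ -98173.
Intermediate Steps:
G(b) = -1 + 8*b/9 (G(b) = -1 + (4*(b + b))/9 = -1 + (4*(2*b))/9 = -1 + (8*b)/9 = -1 + 8*b/9)
r = 126 (r = 21*6 = 126)
k(j) = (-1 + 8*j/9)*(-5 + j) (k(j) = (-1 + 8*j/9)*(j - 5) = (-1 + 8*j/9)*(-5 + j))
(r + 3872)*(-2524 + k(-50)) = (126 + 3872)*(-2524 + (-9 + 8*(-50))*(-5 - 50)/9) = 3998*(-2524 + (⅑)*(-9 - 400)*(-55)) = 3998*(-2524 + (⅑)*(-409)*(-55)) = 3998*(-2524 + 22495/9) = 3998*(-221/9) = -883558/9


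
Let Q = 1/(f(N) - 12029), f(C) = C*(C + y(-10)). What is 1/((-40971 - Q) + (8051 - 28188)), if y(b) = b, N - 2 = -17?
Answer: -11654/712152631 ≈ -1.6364e-5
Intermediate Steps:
N = -15 (N = 2 - 17 = -15)
f(C) = C*(-10 + C) (f(C) = C*(C - 10) = C*(-10 + C))
Q = -1/11654 (Q = 1/(-15*(-10 - 15) - 12029) = 1/(-15*(-25) - 12029) = 1/(375 - 12029) = 1/(-11654) = -1/11654 ≈ -8.5807e-5)
1/((-40971 - Q) + (8051 - 28188)) = 1/((-40971 - 1*(-1/11654)) + (8051 - 28188)) = 1/((-40971 + 1/11654) - 20137) = 1/(-477476033/11654 - 20137) = 1/(-712152631/11654) = -11654/712152631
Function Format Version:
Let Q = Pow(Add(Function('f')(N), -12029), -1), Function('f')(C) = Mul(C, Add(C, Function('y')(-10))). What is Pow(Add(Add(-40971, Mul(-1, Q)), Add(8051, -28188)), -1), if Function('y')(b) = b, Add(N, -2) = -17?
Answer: Rational(-11654, 712152631) ≈ -1.6364e-5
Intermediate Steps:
N = -15 (N = Add(2, -17) = -15)
Function('f')(C) = Mul(C, Add(-10, C)) (Function('f')(C) = Mul(C, Add(C, -10)) = Mul(C, Add(-10, C)))
Q = Rational(-1, 11654) (Q = Pow(Add(Mul(-15, Add(-10, -15)), -12029), -1) = Pow(Add(Mul(-15, -25), -12029), -1) = Pow(Add(375, -12029), -1) = Pow(-11654, -1) = Rational(-1, 11654) ≈ -8.5807e-5)
Pow(Add(Add(-40971, Mul(-1, Q)), Add(8051, -28188)), -1) = Pow(Add(Add(-40971, Mul(-1, Rational(-1, 11654))), Add(8051, -28188)), -1) = Pow(Add(Add(-40971, Rational(1, 11654)), -20137), -1) = Pow(Add(Rational(-477476033, 11654), -20137), -1) = Pow(Rational(-712152631, 11654), -1) = Rational(-11654, 712152631)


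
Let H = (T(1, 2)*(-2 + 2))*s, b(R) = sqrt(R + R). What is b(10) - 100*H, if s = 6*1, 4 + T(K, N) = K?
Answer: 2*sqrt(5) ≈ 4.4721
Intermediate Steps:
T(K, N) = -4 + K
s = 6
b(R) = sqrt(2)*sqrt(R) (b(R) = sqrt(2*R) = sqrt(2)*sqrt(R))
H = 0 (H = ((-4 + 1)*(-2 + 2))*6 = -3*0*6 = 0*6 = 0)
b(10) - 100*H = sqrt(2)*sqrt(10) - 100*0 = 2*sqrt(5) + 0 = 2*sqrt(5)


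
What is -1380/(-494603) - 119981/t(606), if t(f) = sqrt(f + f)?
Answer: 1380/494603 - 119981*sqrt(303)/606 ≈ -3446.4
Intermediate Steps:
t(f) = sqrt(2)*sqrt(f) (t(f) = sqrt(2*f) = sqrt(2)*sqrt(f))
-1380/(-494603) - 119981/t(606) = -1380/(-494603) - 119981*sqrt(303)/606 = -1380*(-1/494603) - 119981*sqrt(303)/606 = 1380/494603 - 119981*sqrt(303)/606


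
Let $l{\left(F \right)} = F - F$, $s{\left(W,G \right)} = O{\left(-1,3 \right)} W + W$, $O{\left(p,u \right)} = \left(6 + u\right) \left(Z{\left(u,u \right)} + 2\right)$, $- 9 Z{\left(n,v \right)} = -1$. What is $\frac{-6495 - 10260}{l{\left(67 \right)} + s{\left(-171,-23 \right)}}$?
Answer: $\frac{1117}{228} \approx 4.8991$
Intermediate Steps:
$Z{\left(n,v \right)} = \frac{1}{9}$ ($Z{\left(n,v \right)} = \left(- \frac{1}{9}\right) \left(-1\right) = \frac{1}{9}$)
$O{\left(p,u \right)} = \frac{38}{3} + \frac{19 u}{9}$ ($O{\left(p,u \right)} = \left(6 + u\right) \left(\frac{1}{9} + 2\right) = \left(6 + u\right) \frac{19}{9} = \frac{38}{3} + \frac{19 u}{9}$)
$s{\left(W,G \right)} = 20 W$ ($s{\left(W,G \right)} = \left(\frac{38}{3} + \frac{19}{9} \cdot 3\right) W + W = \left(\frac{38}{3} + \frac{19}{3}\right) W + W = 19 W + W = 20 W$)
$l{\left(F \right)} = 0$
$\frac{-6495 - 10260}{l{\left(67 \right)} + s{\left(-171,-23 \right)}} = \frac{-6495 - 10260}{0 + 20 \left(-171\right)} = - \frac{16755}{0 - 3420} = - \frac{16755}{-3420} = \left(-16755\right) \left(- \frac{1}{3420}\right) = \frac{1117}{228}$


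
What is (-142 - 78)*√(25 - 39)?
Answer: -220*I*√14 ≈ -823.17*I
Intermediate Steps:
(-142 - 78)*√(25 - 39) = -220*I*√14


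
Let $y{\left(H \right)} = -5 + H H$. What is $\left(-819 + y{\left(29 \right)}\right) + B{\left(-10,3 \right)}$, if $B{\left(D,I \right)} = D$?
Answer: $7$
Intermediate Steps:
$y{\left(H \right)} = -5 + H^{2}$
$\left(-819 + y{\left(29 \right)}\right) + B{\left(-10,3 \right)} = \left(-819 - \left(5 - 29^{2}\right)\right) - 10 = \left(-819 + \left(-5 + 841\right)\right) - 10 = \left(-819 + 836\right) - 10 = 17 - 10 = 7$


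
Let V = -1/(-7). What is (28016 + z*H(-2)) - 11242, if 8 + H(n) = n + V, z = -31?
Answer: 119557/7 ≈ 17080.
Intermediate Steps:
V = 1/7 (V = -1*(-1/7) = 1/7 ≈ 0.14286)
H(n) = -55/7 + n (H(n) = -8 + (n + 1/7) = -8 + (1/7 + n) = -55/7 + n)
(28016 + z*H(-2)) - 11242 = (28016 - 31*(-55/7 - 2)) - 11242 = (28016 - 31*(-69/7)) - 11242 = (28016 + 2139/7) - 11242 = 198251/7 - 11242 = 119557/7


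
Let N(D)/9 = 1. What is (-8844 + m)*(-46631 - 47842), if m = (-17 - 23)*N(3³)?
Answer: 869529492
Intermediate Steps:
N(D) = 9 (N(D) = 9*1 = 9)
m = -360 (m = (-17 - 23)*9 = -40*9 = -360)
(-8844 + m)*(-46631 - 47842) = (-8844 - 360)*(-46631 - 47842) = -9204*(-94473) = 869529492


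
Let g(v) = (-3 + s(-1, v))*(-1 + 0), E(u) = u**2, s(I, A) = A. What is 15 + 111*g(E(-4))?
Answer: -1428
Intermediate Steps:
g(v) = 3 - v (g(v) = (-3 + v)*(-1 + 0) = (-3 + v)*(-1) = 3 - v)
15 + 111*g(E(-4)) = 15 + 111*(3 - 1*(-4)**2) = 15 + 111*(3 - 1*16) = 15 + 111*(3 - 16) = 15 + 111*(-13) = 15 - 1443 = -1428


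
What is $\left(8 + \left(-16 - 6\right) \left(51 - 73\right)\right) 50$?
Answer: $24600$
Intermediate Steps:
$\left(8 + \left(-16 - 6\right) \left(51 - 73\right)\right) 50 = \left(8 - -484\right) 50 = \left(8 + 484\right) 50 = 492 \cdot 50 = 24600$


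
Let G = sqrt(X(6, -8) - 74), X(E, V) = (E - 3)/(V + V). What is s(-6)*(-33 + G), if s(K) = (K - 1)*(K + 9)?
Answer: 693 - 21*I*sqrt(1187)/4 ≈ 693.0 - 180.88*I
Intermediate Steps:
X(E, V) = (-3 + E)/(2*V) (X(E, V) = (-3 + E)/((2*V)) = (-3 + E)*(1/(2*V)) = (-3 + E)/(2*V))
G = I*sqrt(1187)/4 (G = sqrt((1/2)*(-3 + 6)/(-8) - 74) = sqrt((1/2)*(-1/8)*3 - 74) = sqrt(-3/16 - 74) = sqrt(-1187/16) = I*sqrt(1187)/4 ≈ 8.6132*I)
s(K) = (-1 + K)*(9 + K)
s(-6)*(-33 + G) = (-9 + (-6)**2 + 8*(-6))*(-33 + I*sqrt(1187)/4) = (-9 + 36 - 48)*(-33 + I*sqrt(1187)/4) = -21*(-33 + I*sqrt(1187)/4) = 693 - 21*I*sqrt(1187)/4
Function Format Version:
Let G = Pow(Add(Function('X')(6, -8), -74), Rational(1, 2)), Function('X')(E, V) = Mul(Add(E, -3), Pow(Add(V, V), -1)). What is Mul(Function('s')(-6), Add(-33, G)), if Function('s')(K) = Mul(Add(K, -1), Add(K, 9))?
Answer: Add(693, Mul(Rational(-21, 4), I, Pow(1187, Rational(1, 2)))) ≈ Add(693.00, Mul(-180.88, I))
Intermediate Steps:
Function('X')(E, V) = Mul(Rational(1, 2), Pow(V, -1), Add(-3, E)) (Function('X')(E, V) = Mul(Add(-3, E), Pow(Mul(2, V), -1)) = Mul(Add(-3, E), Mul(Rational(1, 2), Pow(V, -1))) = Mul(Rational(1, 2), Pow(V, -1), Add(-3, E)))
G = Mul(Rational(1, 4), I, Pow(1187, Rational(1, 2))) (G = Pow(Add(Mul(Rational(1, 2), Pow(-8, -1), Add(-3, 6)), -74), Rational(1, 2)) = Pow(Add(Mul(Rational(1, 2), Rational(-1, 8), 3), -74), Rational(1, 2)) = Pow(Add(Rational(-3, 16), -74), Rational(1, 2)) = Pow(Rational(-1187, 16), Rational(1, 2)) = Mul(Rational(1, 4), I, Pow(1187, Rational(1, 2))) ≈ Mul(8.6132, I))
Function('s')(K) = Mul(Add(-1, K), Add(9, K))
Mul(Function('s')(-6), Add(-33, G)) = Mul(Add(-9, Pow(-6, 2), Mul(8, -6)), Add(-33, Mul(Rational(1, 4), I, Pow(1187, Rational(1, 2))))) = Mul(Add(-9, 36, -48), Add(-33, Mul(Rational(1, 4), I, Pow(1187, Rational(1, 2))))) = Mul(-21, Add(-33, Mul(Rational(1, 4), I, Pow(1187, Rational(1, 2))))) = Add(693, Mul(Rational(-21, 4), I, Pow(1187, Rational(1, 2))))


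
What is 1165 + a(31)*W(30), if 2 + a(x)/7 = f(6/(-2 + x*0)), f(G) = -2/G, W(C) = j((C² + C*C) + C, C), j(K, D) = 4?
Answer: 3383/3 ≈ 1127.7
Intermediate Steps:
W(C) = 4
a(x) = -28/3 (a(x) = -14 + 7*(-2/(6/(-2 + x*0))) = -14 + 7*(-2/(6/(-2 + 0))) = -14 + 7*(-2/(6/(-2))) = -14 + 7*(-2/(6*(-½))) = -14 + 7*(-2/(-3)) = -14 + 7*(-2*(-⅓)) = -14 + 7*(⅔) = -14 + 14/3 = -28/3)
1165 + a(31)*W(30) = 1165 - 28/3*4 = 1165 - 112/3 = 3383/3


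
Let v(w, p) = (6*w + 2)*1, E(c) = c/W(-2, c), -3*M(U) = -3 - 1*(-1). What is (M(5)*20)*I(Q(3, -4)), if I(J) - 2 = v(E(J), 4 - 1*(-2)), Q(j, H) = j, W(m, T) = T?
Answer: 400/3 ≈ 133.33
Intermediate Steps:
M(U) = ⅔ (M(U) = -(-3 - 1*(-1))/3 = -(-3 + 1)/3 = -⅓*(-2) = ⅔)
E(c) = 1 (E(c) = c/c = 1)
v(w, p) = 2 + 6*w (v(w, p) = (2 + 6*w)*1 = 2 + 6*w)
I(J) = 10 (I(J) = 2 + (2 + 6*1) = 2 + (2 + 6) = 2 + 8 = 10)
(M(5)*20)*I(Q(3, -4)) = ((⅔)*20)*10 = (40/3)*10 = 400/3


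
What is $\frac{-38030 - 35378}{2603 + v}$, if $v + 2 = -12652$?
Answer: $\frac{73408}{10051} \approx 7.3036$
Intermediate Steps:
$v = -12654$ ($v = -2 - 12652 = -12654$)
$\frac{-38030 - 35378}{2603 + v} = \frac{-38030 - 35378}{2603 - 12654} = - \frac{73408}{-10051} = \left(-73408\right) \left(- \frac{1}{10051}\right) = \frac{73408}{10051}$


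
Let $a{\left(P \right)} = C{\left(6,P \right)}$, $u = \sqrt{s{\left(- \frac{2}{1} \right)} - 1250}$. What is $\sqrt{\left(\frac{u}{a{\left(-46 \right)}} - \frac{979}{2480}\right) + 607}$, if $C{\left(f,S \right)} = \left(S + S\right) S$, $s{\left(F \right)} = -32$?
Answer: $\frac{\sqrt{123351720095 + 48050 i \sqrt{1282}}}{14260} \approx 24.629 + 0.00017176 i$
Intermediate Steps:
$u = i \sqrt{1282}$ ($u = \sqrt{-32 - 1250} = \sqrt{-1282} = i \sqrt{1282} \approx 35.805 i$)
$C{\left(f,S \right)} = 2 S^{2}$ ($C{\left(f,S \right)} = 2 S S = 2 S^{2}$)
$a{\left(P \right)} = 2 P^{2}$
$\sqrt{\left(\frac{u}{a{\left(-46 \right)}} - \frac{979}{2480}\right) + 607} = \sqrt{\left(\frac{i \sqrt{1282}}{2 \left(-46\right)^{2}} - \frac{979}{2480}\right) + 607} = \sqrt{\left(\frac{i \sqrt{1282}}{2 \cdot 2116} - \frac{979}{2480}\right) + 607} = \sqrt{\left(\frac{i \sqrt{1282}}{4232} - \frac{979}{2480}\right) + 607} = \sqrt{\left(- \frac{979}{2480} + \frac{i \sqrt{1282}}{4232}\right) + 607} = \sqrt{\frac{1504381}{2480} + \frac{i \sqrt{1282}}{4232}}$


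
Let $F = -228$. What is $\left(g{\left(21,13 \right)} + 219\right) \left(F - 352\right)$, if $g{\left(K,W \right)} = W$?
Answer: $-134560$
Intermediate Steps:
$\left(g{\left(21,13 \right)} + 219\right) \left(F - 352\right) = \left(13 + 219\right) \left(-228 - 352\right) = 232 \left(-580\right) = -134560$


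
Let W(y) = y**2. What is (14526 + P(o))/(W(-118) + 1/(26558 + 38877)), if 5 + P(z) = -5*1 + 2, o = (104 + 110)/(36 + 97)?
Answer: 135712190/130159563 ≈ 1.0427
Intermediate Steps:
o = 214/133 ≈ 1.6090
P(z) = -8 (P(z) = -5 + (-5*1 + 2) = -5 + (-5 + 2) = -5 - 3 = -8)
(14526 + P(o))/(W(-118) + 1/(26558 + 38877)) = (14526 - 8)/((-118)**2 + 1/(26558 + 38877)) = 14518/(13924 + 1/65435) = 14518/(911116941/65435) = 14518*(65435/911116941) = 135712190/130159563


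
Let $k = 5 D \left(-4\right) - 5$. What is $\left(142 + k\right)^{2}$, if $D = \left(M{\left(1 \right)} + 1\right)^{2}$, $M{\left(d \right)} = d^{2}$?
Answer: $3249$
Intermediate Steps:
$D = 4$ ($D = \left(1^{2} + 1\right)^{2} = \left(1 + 1\right)^{2} = 2^{2} = 4$)
$k = -85$ ($k = 5 \cdot 4 \left(-4\right) - 5 = 5 \left(-16\right) - 5 = -80 - 5 = -85$)
$\left(142 + k\right)^{2} = \left(142 - 85\right)^{2} = 57^{2} = 3249$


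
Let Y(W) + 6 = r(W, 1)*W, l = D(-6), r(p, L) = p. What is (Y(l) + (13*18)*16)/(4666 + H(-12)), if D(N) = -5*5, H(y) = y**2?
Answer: 4363/4810 ≈ 0.90707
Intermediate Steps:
D(N) = -25
l = -25
Y(W) = -6 + W**2 (Y(W) = -6 + W*W = -6 + W**2)
(Y(l) + (13*18)*16)/(4666 + H(-12)) = ((-6 + (-25)**2) + (13*18)*16)/(4666 + (-12)**2) = ((-6 + 625) + 234*16)/(4666 + 144) = (619 + 3744)/4810 = 4363*(1/4810) = 4363/4810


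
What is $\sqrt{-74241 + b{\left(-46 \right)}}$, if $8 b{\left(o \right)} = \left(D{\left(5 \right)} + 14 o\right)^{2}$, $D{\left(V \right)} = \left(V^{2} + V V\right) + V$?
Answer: $\frac{i \sqrt{494014}}{4} \approx 175.72 i$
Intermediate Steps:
$D{\left(V \right)} = V + 2 V^{2}$ ($D{\left(V \right)} = \left(V^{2} + V^{2}\right) + V = 2 V^{2} + V = V + 2 V^{2}$)
$b{\left(o \right)} = \frac{\left(55 + 14 o\right)^{2}}{8}$ ($b{\left(o \right)} = \frac{\left(5 \left(1 + 2 \cdot 5\right) + 14 o\right)^{2}}{8} = \frac{\left(5 \left(1 + 10\right) + 14 o\right)^{2}}{8} = \frac{\left(5 \cdot 11 + 14 o\right)^{2}}{8} = \frac{\left(55 + 14 o\right)^{2}}{8}$)
$\sqrt{-74241 + b{\left(-46 \right)}} = \sqrt{-74241 + \frac{\left(55 + 14 \left(-46\right)\right)^{2}}{8}} = \sqrt{-74241 + \frac{\left(55 - 644\right)^{2}}{8}} = \sqrt{-74241 + \frac{\left(-589\right)^{2}}{8}} = \sqrt{-74241 + \frac{1}{8} \cdot 346921} = \sqrt{-74241 + \frac{346921}{8}} = \sqrt{- \frac{247007}{8}} = \frac{i \sqrt{494014}}{4}$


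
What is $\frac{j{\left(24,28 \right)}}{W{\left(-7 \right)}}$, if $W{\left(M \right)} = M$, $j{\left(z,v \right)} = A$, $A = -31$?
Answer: $\frac{31}{7} \approx 4.4286$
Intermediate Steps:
$j{\left(z,v \right)} = -31$
$\frac{j{\left(24,28 \right)}}{W{\left(-7 \right)}} = - \frac{31}{-7} = \left(-31\right) \left(- \frac{1}{7}\right) = \frac{31}{7}$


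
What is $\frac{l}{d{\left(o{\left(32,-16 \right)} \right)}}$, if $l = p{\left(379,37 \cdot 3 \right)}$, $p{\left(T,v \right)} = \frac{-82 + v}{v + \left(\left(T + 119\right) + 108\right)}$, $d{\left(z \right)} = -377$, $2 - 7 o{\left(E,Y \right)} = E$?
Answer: $- \frac{1}{9321} \approx -0.00010728$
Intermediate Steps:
$o{\left(E,Y \right)} = \frac{2}{7} - \frac{E}{7}$
$p{\left(T,v \right)} = \frac{-82 + v}{227 + T + v}$ ($p{\left(T,v \right)} = \frac{-82 + v}{v + \left(\left(119 + T\right) + 108\right)} = \frac{-82 + v}{v + \left(227 + T\right)} = \frac{-82 + v}{227 + T + v}$)
$l = \frac{29}{717}$ ($l = \frac{-82 + 37 \cdot 3}{227 + 379 + 37 \cdot 3} = \frac{-82 + 111}{227 + 379 + 111} = \frac{1}{717} \cdot 29 = \frac{29}{717} \approx 0.040446$)
$\frac{l}{d{\left(o{\left(32,-16 \right)} \right)}} = \frac{29}{717 \left(-377\right)} = \frac{29}{717} \left(- \frac{1}{377}\right) = - \frac{1}{9321}$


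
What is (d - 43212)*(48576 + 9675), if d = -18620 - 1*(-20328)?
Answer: -2417649504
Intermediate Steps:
d = 1708 (d = -18620 + 20328 = 1708)
(d - 43212)*(48576 + 9675) = (1708 - 43212)*(48576 + 9675) = -41504*58251 = -2417649504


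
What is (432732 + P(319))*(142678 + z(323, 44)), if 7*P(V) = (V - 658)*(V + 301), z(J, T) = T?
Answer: 402325325568/7 ≈ 5.7475e+10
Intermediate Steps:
P(V) = (-658 + V)*(301 + V)/7 (P(V) = ((V - 658)*(V + 301))/7 = ((-658 + V)*(301 + V))/7 = (-658 + V)*(301 + V)/7)
(432732 + P(319))*(142678 + z(323, 44)) = (432732 + (-28294 - 51*319 + (⅐)*319²))*(142678 + 44) = (432732 + (-28294 - 16269 + (⅐)*101761))*142722 = (432732 + (-28294 - 16269 + 101761/7))*142722 = (432732 - 210180/7)*142722 = (2818944/7)*142722 = 402325325568/7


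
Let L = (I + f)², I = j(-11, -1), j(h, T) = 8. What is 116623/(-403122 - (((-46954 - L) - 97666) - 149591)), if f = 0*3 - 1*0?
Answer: -116623/108847 ≈ -1.0714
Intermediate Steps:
I = 8
f = 0 (f = 0 + 0 = 0)
L = 64 (L = (8 + 0)² = 8² = 64)
116623/(-403122 - (((-46954 - L) - 97666) - 149591)) = 116623/(-403122 - (((-46954 - 1*64) - 97666) - 149591)) = 116623/(-403122 - (((-46954 - 64) - 97666) - 149591)) = 116623/(-403122 - ((-47018 - 97666) - 149591)) = 116623/(-403122 - (-144684 - 149591)) = 116623/(-403122 - 1*(-294275)) = 116623/(-403122 + 294275) = 116623/(-108847) = 116623*(-1/108847) = -116623/108847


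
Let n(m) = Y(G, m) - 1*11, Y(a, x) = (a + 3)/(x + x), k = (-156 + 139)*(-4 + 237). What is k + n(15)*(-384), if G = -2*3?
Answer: 1507/5 ≈ 301.40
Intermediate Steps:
k = -3961 (k = -17*233 = -3961)
G = -6
Y(a, x) = (3 + a)/(2*x) (Y(a, x) = (3 + a)/((2*x)) = (3 + a)*(1/(2*x)) = (3 + a)/(2*x))
n(m) = -11 - 3/(2*m) (n(m) = (3 - 6)/(2*m) - 1*11 = (½)*(-3)/m - 11 = -3/(2*m) - 11 = -11 - 3/(2*m))
k + n(15)*(-384) = -3961 + (-11 - 3/2/15)*(-384) = -3961 + (-11 - 3/2*1/15)*(-384) = -3961 + (-11 - ⅒)*(-384) = -3961 - 111/10*(-384) = -3961 + 21312/5 = 1507/5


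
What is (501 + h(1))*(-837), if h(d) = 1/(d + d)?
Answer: -839511/2 ≈ -4.1976e+5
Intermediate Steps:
h(d) = 1/(2*d)
(501 + h(1))*(-837) = (501 + (½)/1)*(-837) = (501 + (½)*1)*(-837) = (501 + ½)*(-837) = (1003/2)*(-837) = -839511/2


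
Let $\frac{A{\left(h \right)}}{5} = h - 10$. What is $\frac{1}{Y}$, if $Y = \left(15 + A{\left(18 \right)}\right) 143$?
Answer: $\frac{1}{7865} \approx 0.00012715$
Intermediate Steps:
$A{\left(h \right)} = -50 + 5 h$ ($A{\left(h \right)} = 5 \left(h - 10\right) = 5 \left(-10 + h\right) = -50 + 5 h$)
$Y = 7865$ ($Y = \left(15 + \left(-50 + 5 \cdot 18\right)\right) 143 = \left(15 + \left(-50 + 90\right)\right) 143 = \left(15 + 40\right) 143 = 55 \cdot 143 = 7865$)
$\frac{1}{Y} = \frac{1}{7865}$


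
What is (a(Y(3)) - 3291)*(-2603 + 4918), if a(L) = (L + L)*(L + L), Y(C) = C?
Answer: -7535325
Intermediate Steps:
a(L) = 4*L² (a(L) = (2*L)*(2*L) = 4*L²)
(a(Y(3)) - 3291)*(-2603 + 4918) = (4*3² - 3291)*(-2603 + 4918) = (4*9 - 3291)*2315 = (36 - 3291)*2315 = -3255*2315 = -7535325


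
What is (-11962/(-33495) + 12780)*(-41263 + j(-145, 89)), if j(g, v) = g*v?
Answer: -7729377487472/11165 ≈ -6.9229e+8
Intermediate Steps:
(-11962/(-33495) + 12780)*(-41263 + j(-145, 89)) = (-11962/(-33495) + 12780)*(-41263 - 145*89) = (-11962*(-1/33495) + 12780)*(-41263 - 12905) = (11962/33495 + 12780)*(-54168) = (428078062/33495)*(-54168) = -7729377487472/11165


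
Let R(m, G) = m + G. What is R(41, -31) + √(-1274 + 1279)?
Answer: 10 + √5 ≈ 12.236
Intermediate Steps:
R(m, G) = G + m
R(41, -31) + √(-1274 + 1279) = (-31 + 41) + √(-1274 + 1279) = 10 + √5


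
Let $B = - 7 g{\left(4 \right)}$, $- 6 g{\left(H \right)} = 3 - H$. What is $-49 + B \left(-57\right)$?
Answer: $\frac{35}{2} \approx 17.5$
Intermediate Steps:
$g{\left(H \right)} = - \frac{1}{2} + \frac{H}{6}$ ($g{\left(H \right)} = - \frac{3 - H}{6} = - \frac{1}{2} + \frac{H}{6}$)
$B = - \frac{7}{6}$ ($B = - 7 \left(- \frac{1}{2} + \frac{1}{6} \cdot 4\right) = - 7 \left(- \frac{1}{2} + \frac{2}{3}\right) = \left(-7\right) \frac{1}{6} = - \frac{7}{6} \approx -1.1667$)
$-49 + B \left(-57\right) = -49 - - \frac{133}{2} = -49 + \frac{133}{2} = \frac{35}{2}$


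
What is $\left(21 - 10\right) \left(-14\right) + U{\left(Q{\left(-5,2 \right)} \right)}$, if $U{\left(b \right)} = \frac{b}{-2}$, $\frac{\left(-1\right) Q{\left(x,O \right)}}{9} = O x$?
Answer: $-199$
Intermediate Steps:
$Q{\left(x,O \right)} = - 9 O x$
$U{\left(b \right)} = - \frac{b}{2}$ ($U{\left(b \right)} = b \left(- \frac{1}{2}\right) = - \frac{b}{2}$)
$\left(21 - 10\right) \left(-14\right) + U{\left(Q{\left(-5,2 \right)} \right)} = \left(21 - 10\right) \left(-14\right) - \frac{\left(-9\right) 2 \left(-5\right)}{2} = \left(21 - 10\right) \left(-14\right) - 45 = 11 \left(-14\right) - 45 = -154 - 45 = -199$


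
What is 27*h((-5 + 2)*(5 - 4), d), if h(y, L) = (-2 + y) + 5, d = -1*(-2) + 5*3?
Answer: 0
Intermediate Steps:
d = 17 (d = 2 + 15 = 17)
h(y, L) = 3 + y
27*h((-5 + 2)*(5 - 4), d) = 27*(3 + (-5 + 2)*(5 - 4)) = 27*(3 - 3*1) = 27*(3 - 3) = 27*0 = 0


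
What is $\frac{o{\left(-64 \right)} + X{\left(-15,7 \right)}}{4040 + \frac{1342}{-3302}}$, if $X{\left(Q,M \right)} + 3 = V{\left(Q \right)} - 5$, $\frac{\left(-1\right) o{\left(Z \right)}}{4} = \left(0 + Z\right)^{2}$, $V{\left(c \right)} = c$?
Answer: $- \frac{3009773}{741041} \approx -4.0615$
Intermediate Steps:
$o{\left(Z \right)} = - 4 Z^{2}$ ($o{\left(Z \right)} = - 4 \left(0 + Z\right)^{2} = - 4 Z^{2}$)
$X{\left(Q,M \right)} = -8 + Q$ ($X{\left(Q,M \right)} = -3 + \left(Q - 5\right) = -3 + \left(-5 + Q\right) = -8 + Q$)
$\frac{o{\left(-64 \right)} + X{\left(-15,7 \right)}}{4040 + \frac{1342}{-3302}} = \frac{- 4 \left(-64\right)^{2} - 23}{4040 + \frac{1342}{-3302}} = \frac{\left(-4\right) 4096 - 23}{4040 + 1342 \left(- \frac{1}{3302}\right)} = \frac{-16384 - 23}{4040 - \frac{671}{1651}} = - \frac{16407}{\frac{6669369}{1651}} = \left(-16407\right) \frac{1651}{6669369} = - \frac{3009773}{741041}$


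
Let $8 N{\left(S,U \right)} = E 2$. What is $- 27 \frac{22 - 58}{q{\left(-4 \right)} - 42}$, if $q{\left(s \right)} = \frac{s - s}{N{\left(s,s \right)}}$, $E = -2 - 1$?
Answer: $- \frac{162}{7} \approx -23.143$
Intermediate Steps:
$E = -3$
$N{\left(S,U \right)} = - \frac{3}{4}$ ($N{\left(S,U \right)} = \frac{\left(-3\right) 2}{8} = \frac{1}{8} \left(-6\right) = - \frac{3}{4}$)
$q{\left(s \right)} = 0$ ($q{\left(s \right)} = \frac{s - s}{- \frac{3}{4}} = 0 \left(- \frac{4}{3}\right) = 0$)
$- 27 \frac{22 - 58}{q{\left(-4 \right)} - 42} = - 27 \frac{22 - 58}{0 - 42} = - 27 \left(- \frac{36}{-42}\right) = - 27 \left(\left(-36\right) \left(- \frac{1}{42}\right)\right) = \left(-27\right) \frac{6}{7} = - \frac{162}{7}$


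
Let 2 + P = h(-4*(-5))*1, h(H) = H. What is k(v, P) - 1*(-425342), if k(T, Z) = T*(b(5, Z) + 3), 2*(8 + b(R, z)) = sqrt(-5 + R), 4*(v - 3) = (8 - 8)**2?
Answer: 425327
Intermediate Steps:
v = 3 (v = 3 + (8 - 8)**2/4 = 3 + (1/4)*0**2 = 3 + (1/4)*0 = 3 + 0 = 3)
b(R, z) = -8 + sqrt(-5 + R)/2
P = 18 (P = -2 - 4*(-5)*1 = -2 + 20*1 = -2 + 20 = 18)
k(T, Z) = -5*T (k(T, Z) = T*((-8 + sqrt(-5 + 5)/2) + 3) = T*((-8 + sqrt(0)/2) + 3) = T*((-8 + (1/2)*0) + 3) = T*((-8 + 0) + 3) = T*(-8 + 3) = T*(-5) = -5*T)
k(v, P) - 1*(-425342) = -5*3 - 1*(-425342) = -15 + 425342 = 425327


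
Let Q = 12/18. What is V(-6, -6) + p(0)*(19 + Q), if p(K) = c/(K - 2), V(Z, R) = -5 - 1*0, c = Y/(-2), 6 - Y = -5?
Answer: 589/12 ≈ 49.083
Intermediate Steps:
Y = 11 (Y = 6 - 1*(-5) = 6 + 5 = 11)
Q = ⅔ (Q = 12*(1/18) = ⅔ ≈ 0.66667)
c = -11/2 (c = 11/(-2) = 11*(-½) = -11/2 ≈ -5.5000)
V(Z, R) = -5 (V(Z, R) = -5 + 0 = -5)
p(K) = -11/(2*(-2 + K)) (p(K) = -11/2/(K - 2) = -11/2/(-2 + K) = -11/(2*(-2 + K)))
V(-6, -6) + p(0)*(19 + Q) = -5 + (-11/(-4 + 2*0))*(19 + ⅔) = -5 - 11/(-4 + 0)*(59/3) = -5 - 11/(-4)*(59/3) = -5 - 11*(-¼)*(59/3) = -5 + (11/4)*(59/3) = -5 + 649/12 = 589/12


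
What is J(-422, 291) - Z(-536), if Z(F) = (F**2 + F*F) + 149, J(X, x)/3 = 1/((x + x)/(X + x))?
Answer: -111499885/194 ≈ -5.7474e+5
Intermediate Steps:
J(X, x) = 3*(X + x)/(2*x) (J(X, x) = 3/(((x + x)/(X + x))) = 3/(((2*x)/(X + x))) = 3/((2*x/(X + x))) = 3*((X + x)/(2*x)) = 3*(X + x)/(2*x))
Z(F) = 149 + 2*F**2 (Z(F) = (F**2 + F**2) + 149 = 2*F**2 + 149 = 149 + 2*F**2)
J(-422, 291) - Z(-536) = (3/2)*(-422 + 291)/291 - (149 + 2*(-536)**2) = (3/2)*(1/291)*(-131) - (149 + 2*287296) = -131/194 - (149 + 574592) = -131/194 - 1*574741 = -131/194 - 574741 = -111499885/194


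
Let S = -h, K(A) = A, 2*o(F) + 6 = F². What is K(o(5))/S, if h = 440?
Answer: -19/880 ≈ -0.021591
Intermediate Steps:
o(F) = -3 + F²/2
S = -440 (S = -1*440 = -440)
K(o(5))/S = (-3 + (½)*5²)/(-440) = (-3 + (½)*25)*(-1/440) = (-3 + 25/2)*(-1/440) = (19/2)*(-1/440) = -19/880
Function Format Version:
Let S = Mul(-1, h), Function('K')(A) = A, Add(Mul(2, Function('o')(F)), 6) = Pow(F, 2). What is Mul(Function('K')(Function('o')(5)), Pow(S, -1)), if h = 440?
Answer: Rational(-19, 880) ≈ -0.021591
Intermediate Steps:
Function('o')(F) = Add(-3, Mul(Rational(1, 2), Pow(F, 2)))
S = -440 (S = Mul(-1, 440) = -440)
Mul(Function('K')(Function('o')(5)), Pow(S, -1)) = Mul(Add(-3, Mul(Rational(1, 2), Pow(5, 2))), Pow(-440, -1)) = Mul(Add(-3, Mul(Rational(1, 2), 25)), Rational(-1, 440)) = Mul(Add(-3, Rational(25, 2)), Rational(-1, 440)) = Mul(Rational(19, 2), Rational(-1, 440)) = Rational(-19, 880)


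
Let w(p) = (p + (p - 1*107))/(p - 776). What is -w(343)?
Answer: 579/433 ≈ 1.3372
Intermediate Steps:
w(p) = (-107 + 2*p)/(-776 + p) (w(p) = (p + (p - 107))/(-776 + p) = (p + (-107 + p))/(-776 + p) = (-107 + 2*p)/(-776 + p))
-w(343) = -(-107 + 2*343)/(-776 + 343) = -(-107 + 686)/(-433) = -(-1)*579/433 = -1*(-579/433) = 579/433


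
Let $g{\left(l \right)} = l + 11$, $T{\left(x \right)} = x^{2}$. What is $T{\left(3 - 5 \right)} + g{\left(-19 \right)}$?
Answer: $-4$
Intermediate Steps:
$g{\left(l \right)} = 11 + l$
$T{\left(3 - 5 \right)} + g{\left(-19 \right)} = \left(3 - 5\right)^{2} + \left(11 - 19\right) = \left(3 - 5\right)^{2} - 8 = \left(-2\right)^{2} - 8 = 4 - 8 = -4$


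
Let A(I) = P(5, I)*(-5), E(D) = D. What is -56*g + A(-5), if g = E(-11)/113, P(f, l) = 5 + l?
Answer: 616/113 ≈ 5.4513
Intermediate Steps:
A(I) = -25 - 5*I (A(I) = (5 + I)*(-5) = -25 - 5*I)
g = -11/113 ≈ -0.097345
-56*g + A(-5) = -56*(-11/113) + (-25 - 5*(-5)) = 616/113 + (-25 + 25) = 616/113 + 0 = 616/113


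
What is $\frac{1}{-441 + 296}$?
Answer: $- \frac{1}{145} \approx -0.0068966$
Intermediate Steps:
$\frac{1}{-441 + 296} = \frac{1}{-145} = - \frac{1}{145}$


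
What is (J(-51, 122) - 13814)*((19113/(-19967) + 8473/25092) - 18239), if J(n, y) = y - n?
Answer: 1013456166894667/4073268 ≈ 2.4881e+8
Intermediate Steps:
(J(-51, 122) - 13814)*((19113/(-19967) + 8473/25092) - 18239) = ((122 - 1*(-51)) - 13814)*((19113/(-19967) + 8473/25092) - 18239) = ((122 + 51) - 13814)*((19113*(-1/19967) + 8473*(1/25092)) - 18239) = (173 - 13814)*((-19113/19967 + 8473/25092) - 18239) = -13641*(-7570805/12219804 - 18239) = -13641*(-222884575961/12219804) = 1013456166894667/4073268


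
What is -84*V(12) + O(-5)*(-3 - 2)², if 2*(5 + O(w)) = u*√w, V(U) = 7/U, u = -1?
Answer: -174 - 25*I*√5/2 ≈ -174.0 - 27.951*I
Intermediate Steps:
O(w) = -5 - √w/2 (O(w) = -5 + (-√w)/2 = -5 - √w/2)
-84*V(12) + O(-5)*(-3 - 2)² = -588/12 + (-5 - I*√5/2)*(-3 - 2)² = -588/12 + (-5 - I*√5/2)*(-5)² = -84*7/12 + (-5 - I*√5/2)*25 = -49 + (-125 - 25*I*√5/2) = -174 - 25*I*√5/2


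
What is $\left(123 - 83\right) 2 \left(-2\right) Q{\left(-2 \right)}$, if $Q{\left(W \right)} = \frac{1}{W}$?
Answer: $80$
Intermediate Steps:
$\left(123 - 83\right) 2 \left(-2\right) Q{\left(-2 \right)} = \left(123 - 83\right) \frac{2 \left(-2\right)}{-2} = 40 \left(\left(-4\right) \left(- \frac{1}{2}\right)\right) = 40 \cdot 2 = 80$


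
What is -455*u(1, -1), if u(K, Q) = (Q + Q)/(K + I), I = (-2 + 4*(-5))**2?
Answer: 182/97 ≈ 1.8763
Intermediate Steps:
I = 484 (I = (-2 - 20)**2 = (-22)**2 = 484)
u(K, Q) = 2*Q/(484 + K) (u(K, Q) = (Q + Q)/(K + 484) = (2*Q)/(484 + K) = 2*Q/(484 + K))
-455*u(1, -1) = -910*(-1)/(484 + 1) = -910*(-1)/485 = -455*(-2/485) = 182/97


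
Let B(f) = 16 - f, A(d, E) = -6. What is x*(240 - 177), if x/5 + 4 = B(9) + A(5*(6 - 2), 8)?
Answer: -945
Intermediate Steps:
x = -15 (x = -20 + 5*((16 - 1*9) - 6) = -20 + 5*((16 - 9) - 6) = -20 + 5*(7 - 6) = -20 + 5*1 = -20 + 5 = -15)
x*(240 - 177) = -15*(240 - 177) = -15*63 = -945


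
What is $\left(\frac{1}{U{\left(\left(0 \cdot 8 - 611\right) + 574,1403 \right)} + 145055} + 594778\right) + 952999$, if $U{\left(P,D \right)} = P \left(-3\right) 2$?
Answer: $\frac{224856399230}{145277} \approx 1.5478 \cdot 10^{6}$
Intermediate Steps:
$U{\left(P,D \right)} = - 6 P$ ($U{\left(P,D \right)} = - 3 P 2 = - 6 P$)
$\left(\frac{1}{U{\left(\left(0 \cdot 8 - 611\right) + 574,1403 \right)} + 145055} + 594778\right) + 952999 = \left(\frac{1}{- 6 \left(\left(0 \cdot 8 - 611\right) + 574\right) + 145055} + 594778\right) + 952999 = \left(\frac{1}{- 6 \left(\left(0 - 611\right) + 574\right) + 145055} + 594778\right) + 952999 = \left(\frac{1}{- 6 \left(-611 + 574\right) + 145055} + 594778\right) + 952999 = \left(\frac{1}{\left(-6\right) \left(-37\right) + 145055} + 594778\right) + 952999 = \left(\frac{1}{222 + 145055} + 594778\right) + 952999 = \left(\frac{1}{145277} + 594778\right) + 952999 = \frac{86407563507}{145277} + 952999 = \frac{224856399230}{145277}$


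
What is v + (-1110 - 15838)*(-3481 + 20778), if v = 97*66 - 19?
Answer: -293143173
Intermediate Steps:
v = 6383 (v = 6402 - 19 = 6383)
v + (-1110 - 15838)*(-3481 + 20778) = 6383 + (-1110 - 15838)*(-3481 + 20778) = 6383 - 16948*17297 = 6383 - 293149556 = -293143173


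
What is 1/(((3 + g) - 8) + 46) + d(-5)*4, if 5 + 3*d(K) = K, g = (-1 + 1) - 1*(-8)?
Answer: -1957/147 ≈ -13.313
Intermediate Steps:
g = 8 (g = 0 + 8 = 8)
d(K) = -5/3 + K/3
1/(((3 + g) - 8) + 46) + d(-5)*4 = 1/(((3 + 8) - 8) + 46) + (-5/3 + (⅓)*(-5))*4 = 1/((11 - 8) + 46) + (-5/3 - 5/3)*4 = 1/(3 + 46) - 10/3*4 = 1/49 - 40/3 = -1957/147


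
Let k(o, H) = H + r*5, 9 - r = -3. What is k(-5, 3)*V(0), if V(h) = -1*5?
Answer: -315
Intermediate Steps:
r = 12 (r = 9 - 1*(-3) = 9 + 3 = 12)
V(h) = -5
k(o, H) = 60 + H (k(o, H) = H + 12*5 = H + 60 = 60 + H)
k(-5, 3)*V(0) = (60 + 3)*(-5) = 63*(-5) = -315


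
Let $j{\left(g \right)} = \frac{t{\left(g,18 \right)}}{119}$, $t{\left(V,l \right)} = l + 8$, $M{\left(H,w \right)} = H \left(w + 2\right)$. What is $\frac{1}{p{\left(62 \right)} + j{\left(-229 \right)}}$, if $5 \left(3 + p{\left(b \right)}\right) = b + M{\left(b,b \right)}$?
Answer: $\frac{119}{95583} \approx 0.001245$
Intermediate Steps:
$M{\left(H,w \right)} = H \left(2 + w\right)$
$p{\left(b \right)} = -3 + \frac{b}{5} + \frac{b \left(2 + b\right)}{5}$ ($p{\left(b \right)} = -3 + \frac{b + b \left(2 + b\right)}{5} = -3 + \left(\frac{b}{5} + \frac{b \left(2 + b\right)}{5}\right) = -3 + \frac{b}{5} + \frac{b \left(2 + b\right)}{5}$)
$t{\left(V,l \right)} = 8 + l$
$j{\left(g \right)} = \frac{26}{119}$ ($j{\left(g \right)} = \frac{8 + 18}{119} = 26 \cdot \frac{1}{119} = \frac{26}{119}$)
$\frac{1}{p{\left(62 \right)} + j{\left(-229 \right)}} = \frac{1}{\left(-3 + \frac{1}{5} \cdot 62 + \frac{1}{5} \cdot 62 \left(2 + 62\right)\right) + \frac{26}{119}} = \frac{1}{\left(-3 + \frac{62}{5} + \frac{1}{5} \cdot 62 \cdot 64\right) + \frac{26}{119}} = \frac{1}{\left(-3 + \frac{62}{5} + \frac{3968}{5}\right) + \frac{26}{119}} = \frac{1}{803 + \frac{26}{119}} = \frac{1}{\frac{95583}{119}} = \frac{119}{95583}$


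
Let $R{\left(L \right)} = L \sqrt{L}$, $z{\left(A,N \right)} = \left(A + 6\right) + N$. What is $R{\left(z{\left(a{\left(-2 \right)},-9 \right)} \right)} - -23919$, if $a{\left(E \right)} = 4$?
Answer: $23920$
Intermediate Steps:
$z{\left(A,N \right)} = 6 + A + N$ ($z{\left(A,N \right)} = \left(6 + A\right) + N = 6 + A + N$)
$R{\left(L \right)} = L^{\frac{3}{2}}$
$R{\left(z{\left(a{\left(-2 \right)},-9 \right)} \right)} - -23919 = \left(6 + 4 - 9\right)^{\frac{3}{2}} - -23919 = 1^{\frac{3}{2}} + 23919 = 1 + 23919 = 23920$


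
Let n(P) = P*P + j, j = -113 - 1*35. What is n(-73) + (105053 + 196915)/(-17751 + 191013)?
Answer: 149662065/28877 ≈ 5182.7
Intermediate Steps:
j = -148 (j = -113 - 35 = -148)
n(P) = -148 + P**2 (n(P) = P*P - 148 = P**2 - 148 = -148 + P**2)
n(-73) + (105053 + 196915)/(-17751 + 191013) = (-148 + (-73)**2) + (105053 + 196915)/(-17751 + 191013) = (-148 + 5329) + 301968/173262 = 5181 + 301968*(1/173262) = 5181 + 50328/28877 = 149662065/28877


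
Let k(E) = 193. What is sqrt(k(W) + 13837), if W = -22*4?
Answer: sqrt(14030) ≈ 118.45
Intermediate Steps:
W = -88
sqrt(k(W) + 13837) = sqrt(193 + 13837) = sqrt(14030)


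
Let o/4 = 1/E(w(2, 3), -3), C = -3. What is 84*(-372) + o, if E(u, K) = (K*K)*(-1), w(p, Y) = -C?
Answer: -281236/9 ≈ -31248.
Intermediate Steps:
w(p, Y) = 3 (w(p, Y) = -1*(-3) = 3)
E(u, K) = -K**2 (E(u, K) = K**2*(-1) = -K**2)
o = -4/9 (o = 4/((-1*(-3)**2)) = 4/((-1*9)) = 4/(-9) = 4*(-1/9) = -4/9 ≈ -0.44444)
84*(-372) + o = 84*(-372) - 4/9 = -31248 - 4/9 = -281236/9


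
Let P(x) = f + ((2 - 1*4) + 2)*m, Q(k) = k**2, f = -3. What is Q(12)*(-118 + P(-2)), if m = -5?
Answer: -17424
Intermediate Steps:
P(x) = -3 (P(x) = -3 + ((2 - 1*4) + 2)*(-5) = -3 + ((2 - 4) + 2)*(-5) = -3 + (-2 + 2)*(-5) = -3 + 0*(-5) = -3 + 0 = -3)
Q(12)*(-118 + P(-2)) = 12**2*(-118 - 3) = 144*(-121) = -17424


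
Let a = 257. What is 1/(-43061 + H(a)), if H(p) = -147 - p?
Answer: -1/43465 ≈ -2.3007e-5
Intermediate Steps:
1/(-43061 + H(a)) = 1/(-43061 + (-147 - 1*257)) = 1/(-43061 + (-147 - 257)) = 1/(-43061 - 404) = 1/(-43465) = -1/43465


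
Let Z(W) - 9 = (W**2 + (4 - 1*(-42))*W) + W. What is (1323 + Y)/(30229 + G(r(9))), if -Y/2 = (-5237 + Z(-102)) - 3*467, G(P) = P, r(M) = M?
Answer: 3361/30238 ≈ 0.11115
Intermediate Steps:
Z(W) = 9 + W**2 + 47*W (Z(W) = 9 + ((W**2 + (4 - 1*(-42))*W) + W) = 9 + ((W**2 + (4 + 42)*W) + W) = 9 + ((W**2 + 46*W) + W) = 9 + (W**2 + 47*W) = 9 + W**2 + 47*W)
Y = 2038 (Y = -2*((-5237 + (9 + (-102)**2 + 47*(-102))) - 3*467) = -2*((-5237 + (9 + 10404 - 4794)) - 1401) = -2*((-5237 + 5619) - 1401) = -2*(382 - 1401) = -2*(-1019) = 2038)
(1323 + Y)/(30229 + G(r(9))) = (1323 + 2038)/(30229 + 9) = 3361/30238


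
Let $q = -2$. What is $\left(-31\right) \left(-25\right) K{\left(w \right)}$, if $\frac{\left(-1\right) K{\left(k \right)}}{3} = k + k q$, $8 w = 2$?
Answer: $\frac{2325}{4} \approx 581.25$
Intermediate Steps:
$w = \frac{1}{4}$ ($w = \frac{1}{8} \cdot 2 = \frac{1}{4} \approx 0.25$)
$K{\left(k \right)} = 3 k$ ($K{\left(k \right)} = - 3 \left(k + k \left(-2\right)\right) = - 3 \left(k - 2 k\right) = - 3 \left(- k\right) = 3 k$)
$\left(-31\right) \left(-25\right) K{\left(w \right)} = \left(-31\right) \left(-25\right) 3 \cdot \frac{1}{4} = 775 \cdot \frac{3}{4} = \frac{2325}{4}$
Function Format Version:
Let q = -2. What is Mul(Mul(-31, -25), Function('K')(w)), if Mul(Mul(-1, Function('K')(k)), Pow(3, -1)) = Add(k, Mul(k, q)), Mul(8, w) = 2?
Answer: Rational(2325, 4) ≈ 581.25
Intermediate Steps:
w = Rational(1, 4) (w = Mul(Rational(1, 8), 2) = Rational(1, 4) ≈ 0.25000)
Function('K')(k) = Mul(3, k) (Function('K')(k) = Mul(-3, Add(k, Mul(k, -2))) = Mul(-3, Add(k, Mul(-2, k))) = Mul(-3, Mul(-1, k)) = Mul(3, k))
Mul(Mul(-31, -25), Function('K')(w)) = Mul(Mul(-31, -25), Mul(3, Rational(1, 4))) = Mul(775, Rational(3, 4)) = Rational(2325, 4)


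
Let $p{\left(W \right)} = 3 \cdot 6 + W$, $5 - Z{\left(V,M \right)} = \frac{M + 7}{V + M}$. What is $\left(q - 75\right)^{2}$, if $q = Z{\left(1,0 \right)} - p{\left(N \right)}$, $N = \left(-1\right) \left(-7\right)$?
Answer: $10404$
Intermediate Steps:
$N = 7$
$Z{\left(V,M \right)} = 5 - \frac{7 + M}{M + V}$ ($Z{\left(V,M \right)} = 5 - \frac{M + 7}{V + M} = 5 - \frac{7 + M}{M + V}$)
$p{\left(W \right)} = 18 + W$
$q = -27$ ($q = \frac{-7 + 4 \cdot 0 + 5 \cdot 1}{0 + 1} - \left(18 + 7\right) = \frac{-7 + 0 + 5}{1} - 25 = 1 \left(-2\right) - 25 = -2 - 25 = -27$)
$\left(q - 75\right)^{2} = \left(-27 - 75\right)^{2} = \left(-102\right)^{2} = 10404$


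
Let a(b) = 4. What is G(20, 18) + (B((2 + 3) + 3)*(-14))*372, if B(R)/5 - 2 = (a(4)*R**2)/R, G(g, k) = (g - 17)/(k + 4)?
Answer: -19477917/22 ≈ -8.8536e+5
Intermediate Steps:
G(g, k) = (-17 + g)/(4 + k)
B(R) = 10 + 20*R (B(R) = 10 + 5*((4*R**2)/R) = 10 + 5*(4*R) = 10 + 20*R)
G(20, 18) + (B((2 + 3) + 3)*(-14))*372 = (-17 + 20)/(4 + 18) + ((10 + 20*((2 + 3) + 3))*(-14))*372 = 3/22 + ((10 + 20*(5 + 3))*(-14))*372 = (1/22)*3 + ((10 + 20*8)*(-14))*372 = 3/22 + ((10 + 160)*(-14))*372 = 3/22 + (170*(-14))*372 = 3/22 - 2380*372 = 3/22 - 885360 = -19477917/22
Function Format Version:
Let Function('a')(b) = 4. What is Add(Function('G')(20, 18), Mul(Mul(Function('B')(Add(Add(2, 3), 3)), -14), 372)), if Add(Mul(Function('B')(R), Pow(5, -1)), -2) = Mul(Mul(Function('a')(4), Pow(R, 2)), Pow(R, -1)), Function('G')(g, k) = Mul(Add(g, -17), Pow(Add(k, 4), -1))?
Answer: Rational(-19477917, 22) ≈ -8.8536e+5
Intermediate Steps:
Function('G')(g, k) = Mul(Pow(Add(4, k), -1), Add(-17, g)) (Function('G')(g, k) = Mul(Add(-17, g), Pow(Add(4, k), -1)) = Mul(Pow(Add(4, k), -1), Add(-17, g)))
Function('B')(R) = Add(10, Mul(20, R)) (Function('B')(R) = Add(10, Mul(5, Mul(Mul(4, Pow(R, 2)), Pow(R, -1)))) = Add(10, Mul(5, Mul(4, R))) = Add(10, Mul(20, R)))
Add(Function('G')(20, 18), Mul(Mul(Function('B')(Add(Add(2, 3), 3)), -14), 372)) = Add(Mul(Pow(Add(4, 18), -1), Add(-17, 20)), Mul(Mul(Add(10, Mul(20, Add(Add(2, 3), 3))), -14), 372)) = Add(Mul(Pow(22, -1), 3), Mul(Mul(Add(10, Mul(20, Add(5, 3))), -14), 372)) = Add(Mul(Rational(1, 22), 3), Mul(Mul(Add(10, Mul(20, 8)), -14), 372)) = Add(Rational(3, 22), Mul(Mul(Add(10, 160), -14), 372)) = Add(Rational(3, 22), Mul(Mul(170, -14), 372)) = Add(Rational(3, 22), Mul(-2380, 372)) = Add(Rational(3, 22), -885360) = Rational(-19477917, 22)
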